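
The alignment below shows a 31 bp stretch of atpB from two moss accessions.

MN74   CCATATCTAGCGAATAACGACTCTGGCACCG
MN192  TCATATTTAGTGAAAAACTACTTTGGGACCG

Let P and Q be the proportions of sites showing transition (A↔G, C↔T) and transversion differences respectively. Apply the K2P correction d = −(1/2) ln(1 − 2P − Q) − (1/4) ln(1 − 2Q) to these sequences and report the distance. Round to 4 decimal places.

0.2729

The sequences differ at positions 1 (C/T, transition), 7 (C/T, transition), 11 (C/T, transition), 15 (T/A, transversion), 19 (G/T, transversion), 23 (C/T, transition), 27 (C/G, transversion).
Of the 7 differences, 4 transitions and 3 transversions over 31 sites: P = 4/31 = 0.129032, Q = 3/31 = 0.096774.
d = −0.5·ln(0.645162) − 0.25·ln(0.806452) = −0.5·(-0.438254) − 0.25·(-0.215111) = 0.2729.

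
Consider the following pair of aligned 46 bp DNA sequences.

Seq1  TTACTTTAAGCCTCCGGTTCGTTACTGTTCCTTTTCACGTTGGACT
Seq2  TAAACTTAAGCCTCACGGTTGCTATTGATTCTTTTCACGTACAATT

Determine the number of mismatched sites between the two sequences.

Mismatches occur at site 2 (T↔A), site 4 (C↔A), site 5 (T↔C), site 15 (C↔A), site 16 (G↔C), site 18 (T↔G), site 20 (C↔T), site 22 (T↔C), site 25 (C↔T), site 28 (T↔A), site 30 (C↔T), site 41 (T↔A), site 42 (G↔C), site 43 (G↔A), site 45 (C↔T).
That gives 15 mismatches out of 46 aligned sites, so the Hamming distance is 15.

15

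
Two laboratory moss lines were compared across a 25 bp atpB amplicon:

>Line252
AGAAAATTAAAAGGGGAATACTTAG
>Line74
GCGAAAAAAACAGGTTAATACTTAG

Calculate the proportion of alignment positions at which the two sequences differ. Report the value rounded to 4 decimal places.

Mismatches occur at site 1 (A→G), site 2 (G→C), site 3 (A→G), site 7 (T→A), site 8 (T→A), site 11 (A→C), site 15 (G→T), site 16 (G→T).
There are 8 differences over 25 sites, so p = 8/25 = 0.3200.

0.3200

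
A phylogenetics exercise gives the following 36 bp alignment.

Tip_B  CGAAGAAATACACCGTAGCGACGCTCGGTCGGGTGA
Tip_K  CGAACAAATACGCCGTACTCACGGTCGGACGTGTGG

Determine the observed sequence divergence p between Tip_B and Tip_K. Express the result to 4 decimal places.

0.2500

The sequences differ at positions 5 (G/C), 12 (A/G), 18 (G/C), 19 (C/T), 20 (G/C), 24 (C/G), 29 (T/A), 32 (G/T), 36 (A/G).
There are 9 differences over 36 sites, so p = 9/36 = 0.2500.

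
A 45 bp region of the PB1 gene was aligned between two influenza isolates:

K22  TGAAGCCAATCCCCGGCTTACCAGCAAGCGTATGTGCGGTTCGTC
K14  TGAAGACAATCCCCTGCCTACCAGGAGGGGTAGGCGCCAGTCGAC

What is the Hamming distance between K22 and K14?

Differing sites — 6:C/A; 15:G/T; 18:T/C; 25:C/G; 27:A/G; 29:C/G; 33:T/G; 35:T/C; 38:G/C; 39:G/A; 40:T/G; 44:T/A.
That gives 12 mismatches out of 45 aligned sites, so the Hamming distance is 12.

12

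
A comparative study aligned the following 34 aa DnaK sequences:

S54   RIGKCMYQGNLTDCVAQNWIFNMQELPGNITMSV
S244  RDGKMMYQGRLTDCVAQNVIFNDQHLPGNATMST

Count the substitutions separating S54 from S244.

8

The sequences differ at positions 2 (I/D), 5 (C/M), 10 (N/R), 19 (W/V), 23 (M/D), 25 (E/H), 30 (I/A), 34 (V/T).
That gives 8 mismatches out of 34 aligned sites, so the Hamming distance is 8.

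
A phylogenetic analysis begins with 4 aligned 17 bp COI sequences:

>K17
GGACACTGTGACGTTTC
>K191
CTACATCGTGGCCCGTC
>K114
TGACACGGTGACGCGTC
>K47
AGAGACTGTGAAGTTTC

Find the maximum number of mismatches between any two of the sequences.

10

Pairwise Hamming distances:
  K17 vs K191: 8
  K17 vs K114: 4
  K17 vs K47: 3
  K191 vs K114: 6
  K191 vs K47: 10
  K114 vs K47: 6
The largest is 10, between K191 and K47.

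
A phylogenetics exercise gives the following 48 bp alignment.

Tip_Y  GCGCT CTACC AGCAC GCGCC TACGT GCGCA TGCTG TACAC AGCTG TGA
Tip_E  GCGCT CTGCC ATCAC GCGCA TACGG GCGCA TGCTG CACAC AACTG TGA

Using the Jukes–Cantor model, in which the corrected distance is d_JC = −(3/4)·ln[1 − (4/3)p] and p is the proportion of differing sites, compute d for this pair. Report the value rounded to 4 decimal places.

The sequences differ at positions 8 (A/G), 12 (G/T), 20 (C/A), 25 (T/G), 36 (T/C), 42 (G/A).
p = 6/48 = 0.125000.
d = −0.75 · ln(1 − (4/3)·0.125000) = −0.75 · ln(0.833333) = −0.75 · (-0.182322) = 0.1367.

0.1367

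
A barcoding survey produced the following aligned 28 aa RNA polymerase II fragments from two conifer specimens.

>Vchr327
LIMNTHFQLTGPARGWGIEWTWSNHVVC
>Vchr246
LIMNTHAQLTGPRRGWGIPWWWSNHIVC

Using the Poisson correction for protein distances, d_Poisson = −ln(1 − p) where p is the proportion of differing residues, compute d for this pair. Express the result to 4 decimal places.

0.1967

Differing sites — 7:F/A; 13:A/R; 19:E/P; 21:T/W; 26:V/I.
p = 5/28 = 0.178571.
d = −ln(1 − 0.178571) = −ln(0.821429) = 0.1967.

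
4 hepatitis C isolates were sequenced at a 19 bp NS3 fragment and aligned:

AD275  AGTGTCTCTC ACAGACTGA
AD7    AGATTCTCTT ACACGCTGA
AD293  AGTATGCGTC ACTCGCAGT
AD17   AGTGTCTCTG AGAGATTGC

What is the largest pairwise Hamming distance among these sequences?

12

Pairwise Hamming distances:
  AD275 vs AD7: 5
  AD275 vs AD293: 9
  AD275 vs AD17: 4
  AD7 vs AD293: 9
  AD7 vs AD17: 8
  AD293 vs AD17: 12
The largest is 12, between AD293 and AD17.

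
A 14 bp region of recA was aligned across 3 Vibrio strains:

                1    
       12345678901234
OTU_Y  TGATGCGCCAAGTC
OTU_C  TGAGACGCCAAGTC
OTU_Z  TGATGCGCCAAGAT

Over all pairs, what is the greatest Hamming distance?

Pairwise Hamming distances:
  OTU_Y vs OTU_C: 2
  OTU_Y vs OTU_Z: 2
  OTU_C vs OTU_Z: 4
The largest is 4, between OTU_C and OTU_Z.

4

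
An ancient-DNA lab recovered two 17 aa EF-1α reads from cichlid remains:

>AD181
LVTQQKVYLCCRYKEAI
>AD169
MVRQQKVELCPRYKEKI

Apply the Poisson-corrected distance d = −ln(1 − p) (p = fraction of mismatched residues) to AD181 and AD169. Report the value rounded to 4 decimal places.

0.3483

Mismatches occur at site 1 (L↔M), site 3 (T↔R), site 8 (Y↔E), site 11 (C↔P), site 16 (A↔K).
p = 5/17 = 0.294118.
d = −ln(1 − 0.294118) = −ln(0.705882) = 0.3483.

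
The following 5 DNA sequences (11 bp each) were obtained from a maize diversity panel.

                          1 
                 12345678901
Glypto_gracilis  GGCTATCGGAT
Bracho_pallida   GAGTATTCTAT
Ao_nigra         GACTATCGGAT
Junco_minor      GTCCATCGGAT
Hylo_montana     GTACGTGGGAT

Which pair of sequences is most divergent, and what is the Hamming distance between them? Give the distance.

Pairwise Hamming distances:
  Glypto_gracilis vs Bracho_pallida: 5
  Glypto_gracilis vs Ao_nigra: 1
  Glypto_gracilis vs Junco_minor: 2
  Glypto_gracilis vs Hylo_montana: 5
  Bracho_pallida vs Ao_nigra: 4
  Bracho_pallida vs Junco_minor: 6
  Bracho_pallida vs Hylo_montana: 7
  Ao_nigra vs Junco_minor: 2
  Ao_nigra vs Hylo_montana: 5
  Junco_minor vs Hylo_montana: 3
The largest is 7, between Bracho_pallida and Hylo_montana.

7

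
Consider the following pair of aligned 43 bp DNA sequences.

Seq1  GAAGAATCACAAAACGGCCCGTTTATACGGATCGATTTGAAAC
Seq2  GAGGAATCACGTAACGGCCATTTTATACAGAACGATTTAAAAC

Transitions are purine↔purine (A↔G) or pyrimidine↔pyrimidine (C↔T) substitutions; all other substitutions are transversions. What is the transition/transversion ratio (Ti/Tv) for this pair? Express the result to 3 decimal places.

1.000

Differing sites — 3:A/G (Ti); 11:A/G (Ti); 12:A/T (Tv); 20:C/A (Tv); 21:G/T (Tv); 29:G/A (Ti); 32:T/A (Tv); 39:G/A (Ti).
Of the 8 differences, 4 transitions and 4 transversions, so Ti/Tv = 4/4 = 1.000.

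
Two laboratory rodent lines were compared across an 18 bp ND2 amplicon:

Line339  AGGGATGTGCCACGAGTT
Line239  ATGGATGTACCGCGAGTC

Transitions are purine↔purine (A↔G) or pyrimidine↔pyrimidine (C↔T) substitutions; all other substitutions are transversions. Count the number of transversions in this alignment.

1

Differing sites — 2:G/T (Tv); 9:G/A (Ti); 12:A/G (Ti); 18:T/C (Ti).
Of the 4 differences, 3 transitions and 1 transversion, so the answer is 1.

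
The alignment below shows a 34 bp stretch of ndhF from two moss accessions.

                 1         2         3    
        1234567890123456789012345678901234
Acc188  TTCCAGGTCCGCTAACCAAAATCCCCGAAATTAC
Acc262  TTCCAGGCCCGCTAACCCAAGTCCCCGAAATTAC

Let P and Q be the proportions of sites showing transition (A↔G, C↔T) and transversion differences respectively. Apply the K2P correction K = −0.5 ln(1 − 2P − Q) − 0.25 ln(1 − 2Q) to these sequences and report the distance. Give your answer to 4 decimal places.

Mismatches occur at site 8 (T↔C, transition), site 18 (A↔C, transversion), site 21 (A↔G, transition).
Of the 3 differences, 2 transitions and 1 transversion over 34 sites: P = 2/34 = 0.058824, Q = 1/34 = 0.029412.
d = −0.5·ln(0.852940) − 0.25·ln(0.941176) = −0.5·(-0.159066) − 0.25·(-0.060625) = 0.0947.

0.0947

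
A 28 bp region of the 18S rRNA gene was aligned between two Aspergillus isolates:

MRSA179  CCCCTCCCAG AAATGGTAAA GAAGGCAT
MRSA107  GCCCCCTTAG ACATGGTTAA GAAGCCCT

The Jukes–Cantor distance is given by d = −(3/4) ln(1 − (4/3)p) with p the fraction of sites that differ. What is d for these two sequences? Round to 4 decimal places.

0.3597

The sequences differ at positions 1 (C/G), 5 (T/C), 7 (C/T), 8 (C/T), 12 (A/C), 18 (A/T), 25 (G/C), 27 (A/C).
p = 8/28 = 0.285714.
d = −0.75 · ln(1 − (4/3)·0.285714) = −0.75 · ln(0.619048) = −0.75 · (-0.479572) = 0.3597.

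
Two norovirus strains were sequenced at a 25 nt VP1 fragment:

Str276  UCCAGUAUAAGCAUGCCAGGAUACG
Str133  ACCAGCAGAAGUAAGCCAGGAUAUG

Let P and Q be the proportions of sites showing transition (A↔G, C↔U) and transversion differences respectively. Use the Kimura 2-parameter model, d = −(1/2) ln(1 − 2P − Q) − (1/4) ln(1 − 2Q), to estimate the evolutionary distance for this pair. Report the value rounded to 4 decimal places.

0.2918

Mismatches occur at site 1 (U→A, transversion), site 6 (U→C, transition), site 8 (U→G, transversion), site 12 (C→U, transition), site 14 (U→A, transversion), site 24 (C→U, transition).
Of the 6 differences, 3 transitions and 3 transversions over 25 sites: P = 3/25 = 0.120000, Q = 3/25 = 0.120000.
d = −0.5·ln(0.640000) − 0.25·ln(0.760000) = −0.5·(-0.446287) − 0.25·(-0.274437) = 0.2918.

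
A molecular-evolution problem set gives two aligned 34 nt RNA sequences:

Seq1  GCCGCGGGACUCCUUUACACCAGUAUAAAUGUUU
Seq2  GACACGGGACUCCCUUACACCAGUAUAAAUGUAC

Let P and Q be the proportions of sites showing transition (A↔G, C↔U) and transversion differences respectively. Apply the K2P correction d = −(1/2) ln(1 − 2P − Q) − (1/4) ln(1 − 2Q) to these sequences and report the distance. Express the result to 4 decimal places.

0.1654

Mismatches occur at site 2 (C↔A, transversion), site 4 (G↔A, transition), site 14 (U↔C, transition), site 33 (U↔A, transversion), site 34 (U↔C, transition).
Of the 5 differences, 3 transitions and 2 transversions over 34 sites: P = 3/34 = 0.088235, Q = 2/34 = 0.058824.
d = −0.5·ln(0.764706) − 0.25·ln(0.882352) = −0.5·(-0.268264) − 0.25·(-0.125164) = 0.1654.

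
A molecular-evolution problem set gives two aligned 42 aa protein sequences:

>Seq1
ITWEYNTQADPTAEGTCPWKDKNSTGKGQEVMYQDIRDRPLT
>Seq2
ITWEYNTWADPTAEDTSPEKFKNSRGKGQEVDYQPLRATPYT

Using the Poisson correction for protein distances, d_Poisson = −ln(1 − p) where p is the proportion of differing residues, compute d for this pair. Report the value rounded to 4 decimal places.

0.3365

The sequences differ at positions 8 (Q/W), 15 (G/D), 17 (C/S), 19 (W/E), 21 (D/F), 25 (T/R), 32 (M/D), 35 (D/P), 36 (I/L), 38 (D/A), 39 (R/T), 41 (L/Y).
p = 12/42 = 0.285714.
d = −ln(1 − 0.285714) = −ln(0.714286) = 0.3365.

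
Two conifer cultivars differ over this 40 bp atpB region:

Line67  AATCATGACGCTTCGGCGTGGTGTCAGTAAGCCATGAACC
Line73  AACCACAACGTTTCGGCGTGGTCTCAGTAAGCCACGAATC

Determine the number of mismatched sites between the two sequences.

Differing sites — 3:T/C; 6:T/C; 7:G/A; 11:C/T; 23:G/C; 35:T/C; 39:C/T.
That gives 7 mismatches out of 40 aligned sites, so the Hamming distance is 7.

7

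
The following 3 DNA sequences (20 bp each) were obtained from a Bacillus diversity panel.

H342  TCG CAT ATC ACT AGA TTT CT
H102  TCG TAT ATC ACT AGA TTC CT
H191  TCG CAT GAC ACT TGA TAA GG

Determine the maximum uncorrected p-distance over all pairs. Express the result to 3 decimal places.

Pairwise Hamming distances:
  H342 vs H102: 2
  H342 vs H191: 7
  H102 vs H191: 8
The largest is 8 mismatches, between H102 and H191; p = 8/20 = 0.400.

0.400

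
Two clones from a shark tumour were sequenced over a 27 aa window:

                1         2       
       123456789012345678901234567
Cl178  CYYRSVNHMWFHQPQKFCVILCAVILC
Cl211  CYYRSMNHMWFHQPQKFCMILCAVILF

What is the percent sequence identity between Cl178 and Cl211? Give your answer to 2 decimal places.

88.89%

Differing sites — 6:V/M; 19:V/M; 27:C/F.
24 of the 27 sites match, so the percent identity is 24/27 × 100 = 88.89%.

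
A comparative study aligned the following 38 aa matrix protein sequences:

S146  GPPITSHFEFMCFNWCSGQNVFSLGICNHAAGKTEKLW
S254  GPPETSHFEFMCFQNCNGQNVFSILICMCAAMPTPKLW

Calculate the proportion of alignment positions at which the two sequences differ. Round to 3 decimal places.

The sequences differ at positions 4 (I/E), 14 (N/Q), 15 (W/N), 17 (S/N), 24 (L/I), 25 (G/L), 28 (N/M), 29 (H/C), 32 (G/M), 33 (K/P), 35 (E/P).
There are 11 differences over 38 sites, so p = 11/38 = 0.289.

0.289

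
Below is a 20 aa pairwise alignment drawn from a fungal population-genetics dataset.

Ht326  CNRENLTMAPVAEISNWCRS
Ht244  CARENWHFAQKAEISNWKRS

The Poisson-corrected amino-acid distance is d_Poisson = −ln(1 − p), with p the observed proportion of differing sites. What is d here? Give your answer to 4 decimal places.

0.4308

The sequences differ at positions 2 (N/A), 6 (L/W), 7 (T/H), 8 (M/F), 10 (P/Q), 11 (V/K), 18 (C/K).
p = 7/20 = 0.350000.
d = −ln(1 − 0.350000) = −ln(0.650000) = 0.4308.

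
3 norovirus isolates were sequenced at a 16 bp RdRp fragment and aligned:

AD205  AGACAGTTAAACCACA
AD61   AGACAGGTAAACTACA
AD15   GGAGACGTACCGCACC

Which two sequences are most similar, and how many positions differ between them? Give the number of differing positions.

2

Pairwise Hamming distances:
  AD205 vs AD61: 2
  AD205 vs AD15: 8
  AD61 vs AD15: 8
The smallest is 2, between AD205 and AD61.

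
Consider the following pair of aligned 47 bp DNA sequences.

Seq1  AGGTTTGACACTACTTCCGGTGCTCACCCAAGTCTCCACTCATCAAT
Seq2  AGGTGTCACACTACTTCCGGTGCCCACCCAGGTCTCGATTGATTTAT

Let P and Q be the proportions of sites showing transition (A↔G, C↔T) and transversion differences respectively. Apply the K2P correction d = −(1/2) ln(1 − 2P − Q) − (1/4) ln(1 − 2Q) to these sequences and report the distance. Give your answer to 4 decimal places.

0.2217

Differing sites — 5:T/G (Tv); 7:G/C (Tv); 24:T/C (Ti); 31:A/G (Ti); 37:C/G (Tv); 39:C/T (Ti); 41:C/G (Tv); 44:C/T (Ti); 45:A/T (Tv).
Of the 9 differences, 4 transitions and 5 transversions over 47 sites: P = 4/47 = 0.085106, Q = 5/47 = 0.106383.
d = −0.5·ln(0.723405) − 0.25·ln(0.787234) = −0.5·(-0.323786) − 0.25·(-0.239230) = 0.2217.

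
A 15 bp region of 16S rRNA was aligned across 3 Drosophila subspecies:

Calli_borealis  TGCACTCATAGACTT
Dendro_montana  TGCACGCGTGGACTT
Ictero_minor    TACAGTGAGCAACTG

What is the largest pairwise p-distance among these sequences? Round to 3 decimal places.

0.600

Pairwise Hamming distances:
  Calli_borealis vs Dendro_montana: 3
  Calli_borealis vs Ictero_minor: 7
  Dendro_montana vs Ictero_minor: 9
The largest is 9 mismatches, between Dendro_montana and Ictero_minor; p = 9/15 = 0.600.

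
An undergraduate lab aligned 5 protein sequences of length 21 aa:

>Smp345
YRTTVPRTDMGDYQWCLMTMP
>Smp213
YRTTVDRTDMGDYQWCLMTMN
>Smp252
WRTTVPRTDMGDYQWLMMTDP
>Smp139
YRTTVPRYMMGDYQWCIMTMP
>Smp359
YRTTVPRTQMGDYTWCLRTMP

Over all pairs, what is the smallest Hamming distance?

2

Pairwise Hamming distances:
  Smp345 vs Smp213: 2
  Smp345 vs Smp252: 4
  Smp345 vs Smp139: 3
  Smp345 vs Smp359: 3
  Smp213 vs Smp252: 6
  Smp213 vs Smp139: 5
  Smp213 vs Smp359: 5
  Smp252 vs Smp139: 6
  Smp252 vs Smp359: 7
  Smp139 vs Smp359: 5
The smallest is 2, between Smp345 and Smp213.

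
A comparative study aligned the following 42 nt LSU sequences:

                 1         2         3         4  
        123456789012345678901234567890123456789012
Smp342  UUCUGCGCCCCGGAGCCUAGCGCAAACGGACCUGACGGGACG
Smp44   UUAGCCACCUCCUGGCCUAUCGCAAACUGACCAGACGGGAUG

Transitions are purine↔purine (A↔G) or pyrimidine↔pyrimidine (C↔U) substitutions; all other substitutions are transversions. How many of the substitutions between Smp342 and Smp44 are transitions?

Differing sites — 3:C/A (Tv); 4:U/G (Tv); 5:G/C (Tv); 7:G/A (Ti); 10:C/U (Ti); 12:G/C (Tv); 13:G/U (Tv); 14:A/G (Ti); 20:G/U (Tv); 28:G/U (Tv); 33:U/A (Tv); 41:C/U (Ti).
Of the 12 differences, 4 transitions and 8 transversions, so the answer is 4.

4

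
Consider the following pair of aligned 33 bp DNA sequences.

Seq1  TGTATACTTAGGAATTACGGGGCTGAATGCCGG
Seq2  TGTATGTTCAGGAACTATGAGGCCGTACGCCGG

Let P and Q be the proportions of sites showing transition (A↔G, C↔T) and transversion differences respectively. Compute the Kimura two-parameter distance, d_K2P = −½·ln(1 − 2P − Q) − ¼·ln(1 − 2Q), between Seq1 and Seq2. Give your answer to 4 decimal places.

Differing sites — 6:A/G (Ti); 7:C/T (Ti); 9:T/C (Ti); 15:T/C (Ti); 18:C/T (Ti); 20:G/A (Ti); 24:T/C (Ti); 26:A/T (Tv); 28:T/C (Ti).
Of the 9 differences, 8 transitions and 1 transversion over 33 sites: P = 8/33 = 0.242424, Q = 1/33 = 0.030303.
d = −0.5·ln(0.484849) − 0.25·ln(0.939394) = −0.5·(-0.723918) − 0.25·(-0.062520) = 0.3776.

0.3776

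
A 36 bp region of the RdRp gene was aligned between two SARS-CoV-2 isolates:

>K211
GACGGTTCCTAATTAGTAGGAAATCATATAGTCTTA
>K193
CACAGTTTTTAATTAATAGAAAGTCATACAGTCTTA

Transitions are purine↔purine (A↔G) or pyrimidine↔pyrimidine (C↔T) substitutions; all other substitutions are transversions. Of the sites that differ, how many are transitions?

Mismatches occur at site 1 (G/C, transversion), site 4 (G/A, transition), site 8 (C/T, transition), site 9 (C/T, transition), site 16 (G/A, transition), site 20 (G/A, transition), site 23 (A/G, transition), site 29 (T/C, transition).
Of the 8 differences, 7 transitions and 1 transversion, so the answer is 7.

7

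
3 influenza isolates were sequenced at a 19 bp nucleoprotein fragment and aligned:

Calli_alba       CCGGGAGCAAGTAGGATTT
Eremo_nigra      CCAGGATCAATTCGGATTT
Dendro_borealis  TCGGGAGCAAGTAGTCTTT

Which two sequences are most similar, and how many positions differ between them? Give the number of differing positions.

3

Pairwise Hamming distances:
  Calli_alba vs Eremo_nigra: 4
  Calli_alba vs Dendro_borealis: 3
  Eremo_nigra vs Dendro_borealis: 7
The smallest is 3, between Calli_alba and Dendro_borealis.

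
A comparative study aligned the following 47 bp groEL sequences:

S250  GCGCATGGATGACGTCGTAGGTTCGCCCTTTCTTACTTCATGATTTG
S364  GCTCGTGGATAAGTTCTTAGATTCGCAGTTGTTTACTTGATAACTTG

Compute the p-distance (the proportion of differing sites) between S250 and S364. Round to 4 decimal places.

0.2979

Mismatches occur at site 3 (G↔T), site 5 (A↔G), site 11 (G↔A), site 13 (C↔G), site 14 (G↔T), site 17 (G↔T), site 21 (G↔A), site 27 (C↔A), site 28 (C↔G), site 31 (T↔G), site 32 (C↔T), site 39 (C↔G), site 42 (G↔A), site 44 (T↔C).
There are 14 differences over 47 sites, so p = 14/47 = 0.2979.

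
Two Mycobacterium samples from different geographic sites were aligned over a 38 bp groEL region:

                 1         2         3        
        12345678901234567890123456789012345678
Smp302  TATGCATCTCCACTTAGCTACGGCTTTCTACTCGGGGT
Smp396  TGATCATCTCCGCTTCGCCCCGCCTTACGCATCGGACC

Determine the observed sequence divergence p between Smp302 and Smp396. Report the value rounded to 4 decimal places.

Differing sites — 2:A/G; 3:T/A; 4:G/T; 12:A/G; 16:A/C; 19:T/C; 20:A/C; 23:G/C; 27:T/A; 29:T/G; 30:A/C; 31:C/A; 36:G/A; 37:G/C; 38:T/C.
There are 15 differences over 38 sites, so p = 15/38 = 0.3947.

0.3947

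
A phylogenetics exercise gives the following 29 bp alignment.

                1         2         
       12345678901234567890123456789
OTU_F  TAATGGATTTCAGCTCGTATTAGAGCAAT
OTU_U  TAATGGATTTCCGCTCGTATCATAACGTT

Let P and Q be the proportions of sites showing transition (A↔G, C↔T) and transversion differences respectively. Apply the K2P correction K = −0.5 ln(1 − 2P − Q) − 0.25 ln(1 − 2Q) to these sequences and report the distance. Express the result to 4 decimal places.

Differing sites — 12:A/C (Tv); 21:T/C (Ti); 23:G/T (Tv); 25:G/A (Ti); 27:A/G (Ti); 28:A/T (Tv).
Of the 6 differences, 3 transitions and 3 transversions over 29 sites: P = 3/29 = 0.103448, Q = 3/29 = 0.103448.
d = −0.5·ln(0.689656) − 0.25·ln(0.793104) = −0.5·(-0.371562) − 0.25·(-0.231801) = 0.2437.

0.2437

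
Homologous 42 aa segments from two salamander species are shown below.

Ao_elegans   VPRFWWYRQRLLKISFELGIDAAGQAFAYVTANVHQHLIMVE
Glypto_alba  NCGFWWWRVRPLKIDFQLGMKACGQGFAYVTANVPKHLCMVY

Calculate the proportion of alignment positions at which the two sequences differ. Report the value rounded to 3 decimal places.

0.381

The sequences differ at positions 1 (V/N), 2 (P/C), 3 (R/G), 7 (Y/W), 9 (Q/V), 11 (L/P), 15 (S/D), 17 (E/Q), 20 (I/M), 21 (D/K), 23 (A/C), 26 (A/G), 35 (H/P), 36 (Q/K), 39 (I/C), 42 (E/Y).
There are 16 differences over 42 sites, so p = 16/42 = 0.381.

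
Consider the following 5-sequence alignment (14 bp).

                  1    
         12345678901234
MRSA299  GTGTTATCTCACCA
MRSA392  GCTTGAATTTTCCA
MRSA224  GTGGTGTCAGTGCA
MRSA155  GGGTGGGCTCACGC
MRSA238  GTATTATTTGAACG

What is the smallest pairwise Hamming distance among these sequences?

Pairwise Hamming distances:
  MRSA299 vs MRSA392: 7
  MRSA299 vs MRSA224: 6
  MRSA299 vs MRSA155: 6
  MRSA299 vs MRSA238: 5
  MRSA392 vs MRSA224: 10
  MRSA392 vs MRSA155: 9
  MRSA392 vs MRSA238: 8
  MRSA224 vs MRSA155: 10
  MRSA224 vs MRSA238: 8
  MRSA155 vs MRSA238: 10
The smallest is 5, between MRSA299 and MRSA238.

5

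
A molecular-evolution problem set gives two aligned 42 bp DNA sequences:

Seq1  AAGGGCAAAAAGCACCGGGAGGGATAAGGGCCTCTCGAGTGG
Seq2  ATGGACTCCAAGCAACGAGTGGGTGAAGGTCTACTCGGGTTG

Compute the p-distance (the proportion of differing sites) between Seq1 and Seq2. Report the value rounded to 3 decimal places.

Mismatches occur at site 2 (A/T), site 5 (G/A), site 7 (A/T), site 8 (A/C), site 9 (A/C), site 15 (C/A), site 18 (G/A), site 20 (A/T), site 24 (A/T), site 25 (T/G), site 30 (G/T), site 32 (C/T), site 33 (T/A), site 38 (A/G), site 41 (G/T).
There are 15 differences over 42 sites, so p = 15/42 = 0.357.

0.357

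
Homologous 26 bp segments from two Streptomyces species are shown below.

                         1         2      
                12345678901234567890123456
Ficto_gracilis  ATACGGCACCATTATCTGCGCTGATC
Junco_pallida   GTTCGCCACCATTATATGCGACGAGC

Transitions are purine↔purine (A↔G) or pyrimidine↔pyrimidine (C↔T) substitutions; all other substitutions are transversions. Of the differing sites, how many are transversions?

5

Differing sites — 1:A/G (Ti); 3:A/T (Tv); 6:G/C (Tv); 16:C/A (Tv); 21:C/A (Tv); 22:T/C (Ti); 25:T/G (Tv).
Of the 7 differences, 2 transitions and 5 transversions, so the answer is 5.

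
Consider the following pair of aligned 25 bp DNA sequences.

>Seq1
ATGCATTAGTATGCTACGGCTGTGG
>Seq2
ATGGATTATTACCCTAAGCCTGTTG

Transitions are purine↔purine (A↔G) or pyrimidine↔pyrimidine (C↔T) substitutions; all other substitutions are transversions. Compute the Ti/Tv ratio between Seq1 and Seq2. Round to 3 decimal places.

0.167

The sequences differ at positions 4 (C/G, transversion), 9 (G/T, transversion), 12 (T/C, transition), 13 (G/C, transversion), 17 (C/A, transversion), 19 (G/C, transversion), 24 (G/T, transversion).
Of the 7 differences, 1 transition and 6 transversions, so Ti/Tv = 1/6 = 0.167.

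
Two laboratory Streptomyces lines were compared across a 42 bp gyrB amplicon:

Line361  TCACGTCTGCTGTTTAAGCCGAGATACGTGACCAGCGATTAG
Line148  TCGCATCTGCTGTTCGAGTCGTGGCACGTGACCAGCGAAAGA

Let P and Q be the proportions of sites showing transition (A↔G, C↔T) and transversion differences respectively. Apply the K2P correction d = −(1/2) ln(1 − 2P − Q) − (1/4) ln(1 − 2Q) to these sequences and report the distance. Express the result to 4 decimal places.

Mismatches occur at site 3 (A→G, transition), site 5 (G→A, transition), site 15 (T→C, transition), site 16 (A→G, transition), site 19 (C→T, transition), site 22 (A→T, transversion), site 24 (A→G, transition), site 25 (T→C, transition), site 39 (T→A, transversion), site 40 (T→A, transversion), site 41 (A→G, transition), site 42 (G→A, transition).
Of the 12 differences, 9 transitions and 3 transversions over 42 sites: P = 9/42 = 0.214286, Q = 3/42 = 0.071429.
d = −0.5·ln(0.499999) − 0.25·ln(0.857142) = −0.5·(-0.693149) − 0.25·(-0.154152) = 0.3851.

0.3851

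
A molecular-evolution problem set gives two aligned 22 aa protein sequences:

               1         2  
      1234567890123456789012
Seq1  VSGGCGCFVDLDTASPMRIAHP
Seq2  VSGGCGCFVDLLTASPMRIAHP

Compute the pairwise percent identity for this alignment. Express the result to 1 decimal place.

Differing sites — 12:D/L.
21 of the 22 sites match, so the percent identity is 21/22 × 100 = 95.5%.

95.5%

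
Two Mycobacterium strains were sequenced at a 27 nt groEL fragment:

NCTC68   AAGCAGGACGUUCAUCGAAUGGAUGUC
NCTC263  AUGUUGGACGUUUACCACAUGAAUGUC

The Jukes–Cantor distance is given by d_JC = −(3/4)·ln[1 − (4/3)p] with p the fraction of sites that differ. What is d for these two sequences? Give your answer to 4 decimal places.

0.3770

Differing sites — 2:A/U; 4:C/U; 5:A/U; 13:C/U; 15:U/C; 17:G/A; 18:A/C; 22:G/A.
p = 8/27 = 0.296296.
d = −0.75 · ln(1 − (4/3)·0.296296) = −0.75 · ln(0.604939) = −0.75 · (-0.502628) = 0.3770.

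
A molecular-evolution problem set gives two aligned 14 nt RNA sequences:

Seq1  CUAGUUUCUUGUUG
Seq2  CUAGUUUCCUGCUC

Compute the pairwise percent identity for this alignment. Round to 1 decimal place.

Differing sites — 9:U/C; 12:U/C; 14:G/C.
11 of the 14 sites match, so the percent identity is 11/14 × 100 = 78.6%.

78.6%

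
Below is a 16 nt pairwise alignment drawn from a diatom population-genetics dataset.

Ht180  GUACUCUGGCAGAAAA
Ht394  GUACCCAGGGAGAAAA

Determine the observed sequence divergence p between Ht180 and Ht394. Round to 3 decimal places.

0.188

Differing sites — 5:U/C; 7:U/A; 10:C/G.
There are 3 differences over 16 sites, so p = 3/16 = 0.188.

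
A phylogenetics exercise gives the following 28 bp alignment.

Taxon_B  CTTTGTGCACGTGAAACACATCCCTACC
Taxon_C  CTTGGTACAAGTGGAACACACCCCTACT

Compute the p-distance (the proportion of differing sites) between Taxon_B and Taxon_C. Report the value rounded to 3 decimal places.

0.214

Differing sites — 4:T/G; 7:G/A; 10:C/A; 14:A/G; 21:T/C; 28:C/T.
There are 6 differences over 28 sites, so p = 6/28 = 0.214.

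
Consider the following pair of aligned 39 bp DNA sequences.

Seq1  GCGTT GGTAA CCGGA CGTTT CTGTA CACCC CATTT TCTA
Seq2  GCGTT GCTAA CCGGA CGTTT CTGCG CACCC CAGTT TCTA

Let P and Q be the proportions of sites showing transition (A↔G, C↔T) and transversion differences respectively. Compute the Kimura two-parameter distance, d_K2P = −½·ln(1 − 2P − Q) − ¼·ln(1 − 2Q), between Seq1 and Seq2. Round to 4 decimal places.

0.1106

Mismatches occur at site 7 (G/C, transversion), site 24 (T/C, transition), site 25 (A/G, transition), site 33 (T/G, transversion).
Of the 4 differences, 2 transitions and 2 transversions over 39 sites: P = 2/39 = 0.051282, Q = 2/39 = 0.051282.
d = −0.5·ln(0.846154) − 0.25·ln(0.897436) = −0.5·(-0.167054) − 0.25·(-0.108213) = 0.1106.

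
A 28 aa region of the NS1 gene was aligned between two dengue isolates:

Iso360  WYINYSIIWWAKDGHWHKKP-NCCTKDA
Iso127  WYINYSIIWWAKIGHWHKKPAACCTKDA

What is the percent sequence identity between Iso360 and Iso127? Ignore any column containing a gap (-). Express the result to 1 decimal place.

Excluding the 1 gap column leaves 27 comparable sites.
The sequences differ at positions 13 (D/I), 22 (N/A).
25 of the 27 comparable sites match, so the percent identity is 25/27 × 100 = 92.6%.

92.6%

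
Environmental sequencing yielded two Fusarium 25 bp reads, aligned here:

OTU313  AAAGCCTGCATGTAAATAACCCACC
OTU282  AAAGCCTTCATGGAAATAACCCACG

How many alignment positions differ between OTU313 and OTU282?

3

The sequences differ at positions 8 (G/T), 13 (T/G), 25 (C/G).
That gives 3 mismatches out of 25 aligned sites, so the Hamming distance is 3.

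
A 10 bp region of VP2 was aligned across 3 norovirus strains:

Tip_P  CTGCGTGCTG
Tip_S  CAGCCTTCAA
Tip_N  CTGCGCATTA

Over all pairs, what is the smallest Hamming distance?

Pairwise Hamming distances:
  Tip_P vs Tip_S: 5
  Tip_P vs Tip_N: 4
  Tip_S vs Tip_N: 6
The smallest is 4, between Tip_P and Tip_N.

4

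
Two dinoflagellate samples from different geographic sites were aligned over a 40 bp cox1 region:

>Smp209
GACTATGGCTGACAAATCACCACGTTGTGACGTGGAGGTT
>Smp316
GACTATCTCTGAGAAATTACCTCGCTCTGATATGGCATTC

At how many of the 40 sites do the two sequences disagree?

13

The sequences differ at positions 7 (G/C), 8 (G/T), 13 (C/G), 18 (C/T), 22 (A/T), 25 (T/C), 27 (G/C), 31 (C/T), 32 (G/A), 36 (A/C), 37 (G/A), 38 (G/T), 40 (T/C).
That gives 13 mismatches out of 40 aligned sites, so the Hamming distance is 13.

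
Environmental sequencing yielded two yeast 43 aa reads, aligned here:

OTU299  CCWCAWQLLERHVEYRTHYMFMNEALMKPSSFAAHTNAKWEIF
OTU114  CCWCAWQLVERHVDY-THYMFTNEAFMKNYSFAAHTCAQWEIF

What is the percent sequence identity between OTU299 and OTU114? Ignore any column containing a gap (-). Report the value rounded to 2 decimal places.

80.95%

Excluding the 1 gap column leaves 42 comparable sites.
Mismatches occur at site 9 (L↔V), site 14 (E↔D), site 22 (M↔T), site 26 (L↔F), site 29 (P↔N), site 30 (S↔Y), site 37 (N↔C), site 39 (K↔Q).
34 of the 42 comparable sites match, so the percent identity is 34/42 × 100 = 80.95%.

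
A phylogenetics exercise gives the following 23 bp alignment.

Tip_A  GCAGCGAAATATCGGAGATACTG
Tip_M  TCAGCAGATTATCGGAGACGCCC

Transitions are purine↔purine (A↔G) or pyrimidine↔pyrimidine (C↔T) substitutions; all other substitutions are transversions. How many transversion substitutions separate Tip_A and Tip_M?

Differing sites — 1:G/T (Tv); 6:G/A (Ti); 7:A/G (Ti); 9:A/T (Tv); 19:T/C (Ti); 20:A/G (Ti); 22:T/C (Ti); 23:G/C (Tv).
Of the 8 differences, 5 transitions and 3 transversions, so the answer is 3.

3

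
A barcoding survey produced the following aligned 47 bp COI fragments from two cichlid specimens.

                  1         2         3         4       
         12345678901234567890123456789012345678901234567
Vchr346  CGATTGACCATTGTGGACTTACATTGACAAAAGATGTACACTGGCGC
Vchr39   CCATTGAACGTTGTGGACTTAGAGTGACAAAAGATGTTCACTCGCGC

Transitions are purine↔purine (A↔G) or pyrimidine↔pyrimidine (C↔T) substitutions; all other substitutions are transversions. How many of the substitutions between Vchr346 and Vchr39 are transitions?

1

Differing sites — 2:G/C (Tv); 8:C/A (Tv); 10:A/G (Ti); 22:C/G (Tv); 24:T/G (Tv); 38:A/T (Tv); 43:G/C (Tv).
Of the 7 differences, 1 transition and 6 transversions, so the answer is 1.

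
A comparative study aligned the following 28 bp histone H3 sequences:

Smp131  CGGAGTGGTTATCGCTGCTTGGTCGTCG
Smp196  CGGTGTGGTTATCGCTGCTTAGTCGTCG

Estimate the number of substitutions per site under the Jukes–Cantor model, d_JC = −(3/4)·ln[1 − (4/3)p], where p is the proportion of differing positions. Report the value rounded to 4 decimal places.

The sequences differ at positions 4 (A/T), 21 (G/A).
p = 2/28 = 0.071429.
d = −0.75 · ln(1 − (4/3)·0.071429) = −0.75 · ln(0.904761) = −0.75 · (-0.100084) = 0.0751.

0.0751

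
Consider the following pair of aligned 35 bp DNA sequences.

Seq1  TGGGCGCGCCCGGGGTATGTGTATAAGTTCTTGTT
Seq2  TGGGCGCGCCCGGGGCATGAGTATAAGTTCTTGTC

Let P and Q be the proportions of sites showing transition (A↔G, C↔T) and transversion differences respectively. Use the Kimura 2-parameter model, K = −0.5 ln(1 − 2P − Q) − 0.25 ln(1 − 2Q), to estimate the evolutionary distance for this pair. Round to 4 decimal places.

0.0918

Differing sites — 16:T/C (Ti); 20:T/A (Tv); 35:T/C (Ti).
Of the 3 differences, 2 transitions and 1 transversion over 35 sites: P = 2/35 = 0.057143, Q = 1/35 = 0.028571.
d = −0.5·ln(0.857143) − 0.25·ln(0.942858) = −0.5·(-0.154151) − 0.25·(-0.058840) = 0.0918.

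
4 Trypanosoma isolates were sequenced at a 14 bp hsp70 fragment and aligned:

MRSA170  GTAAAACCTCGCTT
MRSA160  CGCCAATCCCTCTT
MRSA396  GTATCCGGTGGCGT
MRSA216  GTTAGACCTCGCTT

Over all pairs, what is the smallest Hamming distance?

Pairwise Hamming distances:
  MRSA170 vs MRSA160: 7
  MRSA170 vs MRSA396: 7
  MRSA170 vs MRSA216: 2
  MRSA160 vs MRSA396: 12
  MRSA160 vs MRSA216: 8
  MRSA396 vs MRSA216: 8
The smallest is 2, between MRSA170 and MRSA216.

2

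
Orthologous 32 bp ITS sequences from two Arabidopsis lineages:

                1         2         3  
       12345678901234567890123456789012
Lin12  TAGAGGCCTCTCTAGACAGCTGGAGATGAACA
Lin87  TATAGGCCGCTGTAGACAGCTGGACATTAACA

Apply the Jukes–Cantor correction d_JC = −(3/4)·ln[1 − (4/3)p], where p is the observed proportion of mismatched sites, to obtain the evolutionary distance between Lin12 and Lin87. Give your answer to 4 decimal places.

The sequences differ at positions 3 (G/T), 9 (T/G), 12 (C/G), 25 (G/C), 28 (G/T).
p = 5/32 = 0.156250.
d = −0.75 · ln(1 − (4/3)·0.156250) = −0.75 · ln(0.791667) = −0.75 · (-0.233614) = 0.1752.

0.1752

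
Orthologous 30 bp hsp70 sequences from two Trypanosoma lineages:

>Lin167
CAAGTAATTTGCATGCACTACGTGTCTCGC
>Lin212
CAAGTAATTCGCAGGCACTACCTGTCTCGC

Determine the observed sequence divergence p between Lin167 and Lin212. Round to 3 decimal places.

0.100

The sequences differ at positions 10 (T/C), 14 (T/G), 22 (G/C).
There are 3 differences over 30 sites, so p = 3/30 = 0.100.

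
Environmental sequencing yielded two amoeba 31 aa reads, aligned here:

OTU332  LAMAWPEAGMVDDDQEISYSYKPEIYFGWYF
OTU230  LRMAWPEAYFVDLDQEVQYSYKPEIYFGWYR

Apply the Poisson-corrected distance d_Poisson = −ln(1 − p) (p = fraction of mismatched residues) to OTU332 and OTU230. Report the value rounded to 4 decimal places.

Differing sites — 2:A/R; 9:G/Y; 10:M/F; 13:D/L; 17:I/V; 18:S/Q; 31:F/R.
p = 7/31 = 0.225806.
d = −ln(1 − 0.225806) = −ln(0.774194) = 0.2559.

0.2559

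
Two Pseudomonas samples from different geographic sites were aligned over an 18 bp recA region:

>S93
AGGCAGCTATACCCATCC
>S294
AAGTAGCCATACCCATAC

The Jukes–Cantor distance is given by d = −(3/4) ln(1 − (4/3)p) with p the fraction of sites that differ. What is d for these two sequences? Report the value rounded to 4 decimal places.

Mismatches occur at site 2 (G→A), site 4 (C→T), site 8 (T→C), site 17 (C→A).
p = 4/18 = 0.222222.
d = −0.75 · ln(1 − (4/3)·0.222222) = −0.75 · ln(0.703704) = −0.75 · (-0.351397) = 0.2635.

0.2635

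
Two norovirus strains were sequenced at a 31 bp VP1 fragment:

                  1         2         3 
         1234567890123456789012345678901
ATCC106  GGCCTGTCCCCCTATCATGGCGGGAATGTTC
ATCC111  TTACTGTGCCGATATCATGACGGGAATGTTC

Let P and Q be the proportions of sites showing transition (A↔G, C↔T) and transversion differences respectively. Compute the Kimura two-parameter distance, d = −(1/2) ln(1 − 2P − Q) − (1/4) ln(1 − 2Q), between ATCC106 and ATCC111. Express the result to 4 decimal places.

0.2716

Mismatches occur at site 1 (G→T, transversion), site 2 (G→T, transversion), site 3 (C→A, transversion), site 8 (C→G, transversion), site 11 (C→G, transversion), site 12 (C→A, transversion), site 20 (G→A, transition).
Of the 7 differences, 1 transition and 6 transversions over 31 sites: P = 1/31 = 0.032258, Q = 6/31 = 0.193548.
d = −0.5·ln(0.741936) − 0.25·ln(0.612904) = −0.5·(-0.298492) − 0.25·(-0.489547) = 0.2716.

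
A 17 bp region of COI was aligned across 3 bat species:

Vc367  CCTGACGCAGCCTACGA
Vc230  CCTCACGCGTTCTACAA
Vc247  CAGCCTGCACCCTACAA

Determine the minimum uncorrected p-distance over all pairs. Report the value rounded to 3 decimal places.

Pairwise Hamming distances:
  Vc367 vs Vc230: 5
  Vc367 vs Vc247: 7
  Vc230 vs Vc247: 7
The smallest is 5 mismatches, between Vc367 and Vc230; p = 5/17 = 0.294.

0.294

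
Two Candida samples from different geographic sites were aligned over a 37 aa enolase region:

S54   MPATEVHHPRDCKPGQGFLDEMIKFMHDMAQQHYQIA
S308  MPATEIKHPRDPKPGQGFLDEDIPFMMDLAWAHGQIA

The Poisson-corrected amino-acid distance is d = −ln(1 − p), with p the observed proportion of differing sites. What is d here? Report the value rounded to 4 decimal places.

0.3151

Differing sites — 6:V/I; 7:H/K; 12:C/P; 22:M/D; 24:K/P; 27:H/M; 29:M/L; 31:Q/W; 32:Q/A; 34:Y/G.
p = 10/37 = 0.270270.
d = −ln(1 − 0.270270) = −ln(0.729730) = 0.3151.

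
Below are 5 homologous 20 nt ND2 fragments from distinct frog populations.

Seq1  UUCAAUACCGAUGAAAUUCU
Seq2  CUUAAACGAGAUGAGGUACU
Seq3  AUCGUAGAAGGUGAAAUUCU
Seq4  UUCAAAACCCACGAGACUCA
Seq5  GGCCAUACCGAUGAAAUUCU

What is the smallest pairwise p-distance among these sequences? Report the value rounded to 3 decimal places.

0.150

Pairwise Hamming distances:
  Seq1 vs Seq2: 9
  Seq1 vs Seq3: 8
  Seq1 vs Seq4: 6
  Seq1 vs Seq5: 3
  Seq2 vs Seq3: 10
  Seq2 vs Seq4: 11
  Seq2 vs Seq5: 11
  Seq3 vs Seq4: 12
  Seq3 vs Seq5: 9
  Seq4 vs Seq5: 9
The smallest is 3 mismatches, between Seq1 and Seq5; p = 3/20 = 0.150.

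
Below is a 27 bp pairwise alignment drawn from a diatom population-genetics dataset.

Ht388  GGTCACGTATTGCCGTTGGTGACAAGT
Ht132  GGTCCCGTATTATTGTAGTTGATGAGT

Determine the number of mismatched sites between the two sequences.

8

Mismatches occur at site 5 (A→C), site 12 (G→A), site 13 (C→T), site 14 (C→T), site 17 (T→A), site 19 (G→T), site 23 (C→T), site 24 (A→G).
That gives 8 mismatches out of 27 aligned sites, so the Hamming distance is 8.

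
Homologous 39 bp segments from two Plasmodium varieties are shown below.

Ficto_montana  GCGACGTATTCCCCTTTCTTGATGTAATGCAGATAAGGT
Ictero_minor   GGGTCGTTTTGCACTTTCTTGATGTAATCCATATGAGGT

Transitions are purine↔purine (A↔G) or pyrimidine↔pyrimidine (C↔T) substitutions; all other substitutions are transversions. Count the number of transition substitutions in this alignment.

Mismatches occur at site 2 (C↔G, transversion), site 4 (A↔T, transversion), site 8 (A↔T, transversion), site 11 (C↔G, transversion), site 13 (C↔A, transversion), site 29 (G↔C, transversion), site 32 (G↔T, transversion), site 35 (A↔G, transition).
Of the 8 differences, 1 transition and 7 transversions, so the answer is 1.

1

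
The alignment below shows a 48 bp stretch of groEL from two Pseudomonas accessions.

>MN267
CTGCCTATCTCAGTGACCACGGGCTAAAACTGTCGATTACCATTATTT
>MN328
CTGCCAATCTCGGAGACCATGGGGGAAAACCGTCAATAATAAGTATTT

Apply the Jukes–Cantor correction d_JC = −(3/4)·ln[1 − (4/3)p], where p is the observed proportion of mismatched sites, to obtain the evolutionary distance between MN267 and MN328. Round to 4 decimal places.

0.3041

Mismatches occur at site 6 (T↔A), site 12 (A↔G), site 14 (T↔A), site 20 (C↔T), site 24 (C↔G), site 25 (T↔G), site 31 (T↔C), site 35 (G↔A), site 38 (T↔A), site 40 (C↔T), site 41 (C↔A), site 43 (T↔G).
p = 12/48 = 0.250000.
d = −0.75 · ln(1 − (4/3)·0.250000) = −0.75 · ln(0.666667) = −0.75 · (-0.405465) = 0.3041.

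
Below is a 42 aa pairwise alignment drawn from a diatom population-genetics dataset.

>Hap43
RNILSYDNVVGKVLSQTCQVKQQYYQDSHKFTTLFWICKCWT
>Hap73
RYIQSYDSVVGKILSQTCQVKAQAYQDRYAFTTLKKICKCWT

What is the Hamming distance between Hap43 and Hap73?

Differing sites — 2:N/Y; 4:L/Q; 8:N/S; 13:V/I; 22:Q/A; 24:Y/A; 28:S/R; 29:H/Y; 30:K/A; 35:F/K; 36:W/K.
That gives 11 mismatches out of 42 aligned sites, so the Hamming distance is 11.

11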